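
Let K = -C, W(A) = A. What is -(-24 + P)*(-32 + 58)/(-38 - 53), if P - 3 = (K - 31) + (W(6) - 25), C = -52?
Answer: -38/7 ≈ -5.4286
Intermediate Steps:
K = 52 (K = -1*(-52) = 52)
P = 5 (P = 3 + ((52 - 31) + (6 - 25)) = 3 + (21 - 19) = 3 + 2 = 5)
-(-24 + P)*(-32 + 58)/(-38 - 53) = -(-24 + 5)*(-32 + 58)/(-38 - 53) = -(-19)*26/(-91) = -(-19)*26*(-1/91) = -(-19)*(-2)/7 = -1*38/7 = -38/7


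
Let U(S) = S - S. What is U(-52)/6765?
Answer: 0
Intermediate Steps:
U(S) = 0
U(-52)/6765 = 0/6765 = 0*(1/6765) = 0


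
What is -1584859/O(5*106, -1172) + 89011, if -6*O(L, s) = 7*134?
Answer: 46500736/469 ≈ 99149.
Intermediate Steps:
O(L, s) = -469/3 (O(L, s) = -7*134/6 = -1/6*938 = -469/3)
-1584859/O(5*106, -1172) + 89011 = -1584859/(-469/3) + 89011 = -1584859*(-3/469) + 89011 = 4754577/469 + 89011 = 46500736/469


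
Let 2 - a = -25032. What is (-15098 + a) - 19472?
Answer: -9536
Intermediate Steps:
a = 25034 (a = 2 - 1*(-25032) = 2 + 25032 = 25034)
(-15098 + a) - 19472 = (-15098 + 25034) - 19472 = 9936 - 19472 = -9536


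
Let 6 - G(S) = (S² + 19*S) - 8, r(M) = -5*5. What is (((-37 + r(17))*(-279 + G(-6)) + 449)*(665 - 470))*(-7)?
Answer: -16438695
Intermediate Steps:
r(M) = -25
G(S) = 14 - S² - 19*S (G(S) = 6 - ((S² + 19*S) - 8) = 6 - (-8 + S² + 19*S) = 6 + (8 - S² - 19*S) = 14 - S² - 19*S)
(((-37 + r(17))*(-279 + G(-6)) + 449)*(665 - 470))*(-7) = (((-37 - 25)*(-279 + (14 - 1*(-6)² - 19*(-6))) + 449)*(665 - 470))*(-7) = ((-62*(-279 + (14 - 1*36 + 114)) + 449)*195)*(-7) = ((-62*(-279 + (14 - 36 + 114)) + 449)*195)*(-7) = ((-62*(-279 + 92) + 449)*195)*(-7) = ((-62*(-187) + 449)*195)*(-7) = ((11594 + 449)*195)*(-7) = (12043*195)*(-7) = 2348385*(-7) = -16438695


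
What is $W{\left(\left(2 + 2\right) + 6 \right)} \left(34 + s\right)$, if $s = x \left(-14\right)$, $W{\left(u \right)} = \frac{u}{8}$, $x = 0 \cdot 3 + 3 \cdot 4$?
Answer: $- \frac{335}{2} \approx -167.5$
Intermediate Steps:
$x = 12$ ($x = 0 + 12 = 12$)
$W{\left(u \right)} = \frac{u}{8}$ ($W{\left(u \right)} = u \frac{1}{8} = \frac{u}{8}$)
$s = -168$ ($s = 12 \left(-14\right) = -168$)
$W{\left(\left(2 + 2\right) + 6 \right)} \left(34 + s\right) = \frac{\left(2 + 2\right) + 6}{8} \left(34 - 168\right) = \frac{4 + 6}{8} \left(-134\right) = \frac{1}{8} \cdot 10 \left(-134\right) = \frac{5}{4} \left(-134\right) = - \frac{335}{2}$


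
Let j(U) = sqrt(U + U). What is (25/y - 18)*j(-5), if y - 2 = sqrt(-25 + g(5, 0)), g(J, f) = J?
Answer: (-11*sqrt(10)/2 - 90*I*sqrt(2))/(sqrt(5) - I) ≈ 14.731 - 50.333*I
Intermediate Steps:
j(U) = sqrt(2)*sqrt(U) (j(U) = sqrt(2*U) = sqrt(2)*sqrt(U))
y = 2 + 2*I*sqrt(5) (y = 2 + sqrt(-25 + 5) = 2 + sqrt(-20) = 2 + 2*I*sqrt(5) ≈ 2.0 + 4.4721*I)
(25/y - 18)*j(-5) = (25/(2 + 2*I*sqrt(5)) - 18)*(sqrt(2)*sqrt(-5)) = (-18 + 25/(2 + 2*I*sqrt(5)))*(sqrt(2)*(I*sqrt(5))) = (-18 + 25/(2 + 2*I*sqrt(5)))*(I*sqrt(10)) = I*sqrt(10)*(-18 + 25/(2 + 2*I*sqrt(5)))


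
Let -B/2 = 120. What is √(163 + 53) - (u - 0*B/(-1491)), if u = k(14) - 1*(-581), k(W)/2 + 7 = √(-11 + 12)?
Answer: -569 + 6*√6 ≈ -554.30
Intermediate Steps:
B = -240 (B = -2*120 = -240)
k(W) = -12 (k(W) = -14 + 2*√(-11 + 12) = -14 + 2*√1 = -14 + 2*1 = -14 + 2 = -12)
u = 569 (u = -12 - 1*(-581) = -12 + 581 = 569)
√(163 + 53) - (u - 0*B/(-1491)) = √(163 + 53) - (569 - 0*(-240)/(-1491)) = √216 - (569 - 0*(-1)/1491) = 6*√6 - (569 - 1*0) = 6*√6 - (569 + 0) = 6*√6 - 1*569 = 6*√6 - 569 = -569 + 6*√6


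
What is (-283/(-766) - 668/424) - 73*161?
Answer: -238598628/20299 ≈ -11754.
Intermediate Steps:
(-283/(-766) - 668/424) - 73*161 = (-283*(-1/766) - 668*1/424) - 11753 = (283/766 - 167/106) - 11753 = -24481/20299 - 11753 = -238598628/20299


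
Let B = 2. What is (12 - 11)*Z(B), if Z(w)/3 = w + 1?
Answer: 9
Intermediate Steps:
Z(w) = 3 + 3*w (Z(w) = 3*(w + 1) = 3*(1 + w) = 3 + 3*w)
(12 - 11)*Z(B) = (12 - 11)*(3 + 3*2) = 1*(3 + 6) = 1*9 = 9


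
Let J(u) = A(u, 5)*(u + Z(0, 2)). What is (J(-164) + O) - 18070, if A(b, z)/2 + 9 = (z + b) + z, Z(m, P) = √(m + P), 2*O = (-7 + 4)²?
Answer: 70797/2 - 326*√2 ≈ 34937.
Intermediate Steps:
O = 9/2 (O = (-7 + 4)²/2 = (½)*(-3)² = (½)*9 = 9/2 ≈ 4.5000)
Z(m, P) = √(P + m)
A(b, z) = -18 + 2*b + 4*z (A(b, z) = -18 + 2*((z + b) + z) = -18 + 2*((b + z) + z) = -18 + 2*(b + 2*z) = -18 + (2*b + 4*z) = -18 + 2*b + 4*z)
J(u) = (2 + 2*u)*(u + √2) (J(u) = (-18 + 2*u + 4*5)*(u + √(2 + 0)) = (-18 + 2*u + 20)*(u + √2) = (2 + 2*u)*(u + √2))
(J(-164) + O) - 18070 = (2*(1 - 164)*(-164 + √2) + 9/2) - 18070 = (2*(-163)*(-164 + √2) + 9/2) - 18070 = ((53464 - 326*√2) + 9/2) - 18070 = (106937/2 - 326*√2) - 18070 = 70797/2 - 326*√2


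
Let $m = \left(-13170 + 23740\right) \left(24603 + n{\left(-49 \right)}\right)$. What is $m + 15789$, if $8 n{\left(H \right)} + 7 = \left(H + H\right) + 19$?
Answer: $\frac{519911743}{2} \approx 2.5996 \cdot 10^{8}$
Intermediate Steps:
$n{\left(H \right)} = \frac{3}{2} + \frac{H}{4}$ ($n{\left(H \right)} = - \frac{7}{8} + \frac{\left(H + H\right) + 19}{8} = - \frac{7}{8} + \frac{2 H + 19}{8} = - \frac{7}{8} + \frac{19 + 2 H}{8} = - \frac{7}{8} + \left(\frac{19}{8} + \frac{H}{4}\right) = \frac{3}{2} + \frac{H}{4}$)
$m = \frac{519880165}{2}$ ($m = \left(-13170 + 23740\right) \left(24603 + \left(\frac{3}{2} + \frac{1}{4} \left(-49\right)\right)\right) = 10570 \left(24603 + \left(\frac{3}{2} - \frac{49}{4}\right)\right) = 10570 \left(24603 - \frac{43}{4}\right) = 10570 \cdot \frac{98369}{4} = \frac{519880165}{2} \approx 2.5994 \cdot 10^{8}$)
$m + 15789 = \frac{519880165}{2} + 15789 = \frac{519911743}{2}$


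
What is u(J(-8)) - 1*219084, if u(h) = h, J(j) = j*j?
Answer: -219020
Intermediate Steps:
J(j) = j**2
u(J(-8)) - 1*219084 = (-8)**2 - 1*219084 = 64 - 219084 = -219020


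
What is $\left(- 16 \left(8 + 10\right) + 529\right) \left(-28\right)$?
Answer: $-6748$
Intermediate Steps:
$\left(- 16 \left(8 + 10\right) + 529\right) \left(-28\right) = \left(\left(-16\right) 18 + 529\right) \left(-28\right) = \left(-288 + 529\right) \left(-28\right) = 241 \left(-28\right) = -6748$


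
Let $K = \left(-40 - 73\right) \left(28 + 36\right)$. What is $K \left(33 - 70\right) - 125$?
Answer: $267459$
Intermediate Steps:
$K = -7232$ ($K = \left(-113\right) 64 = -7232$)
$K \left(33 - 70\right) - 125 = - 7232 \left(33 - 70\right) - 125 = \left(-7232\right) \left(-37\right) - 125 = 267584 - 125 = 267459$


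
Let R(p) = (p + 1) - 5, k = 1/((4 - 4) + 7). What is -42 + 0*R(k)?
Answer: -42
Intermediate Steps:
k = ⅐ (k = 1/((4 - 1*4) + 7) = 1/((4 - 4) + 7) = 1/(0 + 7) = 1/7 = ⅐ ≈ 0.14286)
R(p) = -4 + p (R(p) = (1 + p) - 5 = -4 + p)
-42 + 0*R(k) = -42 + 0*(-4 + ⅐) = -42 + 0*(-27/7) = -42 + 0 = -42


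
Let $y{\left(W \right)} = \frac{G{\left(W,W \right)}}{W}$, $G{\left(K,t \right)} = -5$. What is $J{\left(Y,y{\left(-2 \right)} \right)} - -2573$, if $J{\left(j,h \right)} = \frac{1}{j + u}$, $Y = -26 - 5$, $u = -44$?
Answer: $\frac{192974}{75} \approx 2573.0$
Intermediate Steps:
$y{\left(W \right)} = - \frac{5}{W}$
$Y = -31$
$J{\left(j,h \right)} = \frac{1}{-44 + j}$ ($J{\left(j,h \right)} = \frac{1}{j - 44} = \frac{1}{-44 + j}$)
$J{\left(Y,y{\left(-2 \right)} \right)} - -2573 = \frac{1}{-44 - 31} - -2573 = \frac{1}{-75} + 2573 = - \frac{1}{75} + 2573 = \frac{192974}{75}$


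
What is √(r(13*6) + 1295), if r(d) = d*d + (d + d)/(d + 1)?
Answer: √46064663/79 ≈ 85.913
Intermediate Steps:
r(d) = d² + 2*d/(1 + d) (r(d) = d² + (2*d)/(1 + d) = d² + 2*d/(1 + d))
√(r(13*6) + 1295) = √((13*6)*(2 + 13*6 + (13*6)²)/(1 + 13*6) + 1295) = √(78*(2 + 78 + 78²)/(1 + 78) + 1295) = √(78*(2 + 78 + 6084)/79 + 1295) = √(78*(1/79)*6164 + 1295) = √(480792/79 + 1295) = √(583097/79) = √46064663/79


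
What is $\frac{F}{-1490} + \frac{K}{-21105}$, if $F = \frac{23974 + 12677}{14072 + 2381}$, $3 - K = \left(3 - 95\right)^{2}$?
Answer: $\frac{41329528363}{103477688370} \approx 0.39941$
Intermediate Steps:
$K = -8461$ ($K = 3 - \left(3 - 95\right)^{2} = 3 - \left(-92\right)^{2} = 3 - 8464 = -8461$)
$F = \frac{36651}{16453} \approx 2.2276$
$\frac{F}{-1490} + \frac{K}{-21105} = \frac{36651}{16453 \left(-1490\right)} - \frac{8461}{-21105} = \frac{36651}{16453} \left(- \frac{1}{1490}\right) - - \frac{8461}{21105} = - \frac{36651}{24514970} + \frac{8461}{21105} = \frac{41329528363}{103477688370}$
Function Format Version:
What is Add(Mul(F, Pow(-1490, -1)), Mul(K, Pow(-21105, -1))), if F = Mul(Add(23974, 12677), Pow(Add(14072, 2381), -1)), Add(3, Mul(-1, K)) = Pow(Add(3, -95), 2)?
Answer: Rational(41329528363, 103477688370) ≈ 0.39941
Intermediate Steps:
K = -8461 (K = Add(3, Mul(-1, Pow(Add(3, -95), 2))) = Add(3, Mul(-1, Pow(-92, 2))) = Add(3, Mul(-1, 8464)) = Add(3, -8464) = -8461)
F = Rational(36651, 16453) (F = Mul(36651, Pow(16453, -1)) = Mul(36651, Rational(1, 16453)) = Rational(36651, 16453) ≈ 2.2276)
Add(Mul(F, Pow(-1490, -1)), Mul(K, Pow(-21105, -1))) = Add(Mul(Rational(36651, 16453), Pow(-1490, -1)), Mul(-8461, Pow(-21105, -1))) = Add(Mul(Rational(36651, 16453), Rational(-1, 1490)), Mul(-8461, Rational(-1, 21105))) = Add(Rational(-36651, 24514970), Rational(8461, 21105)) = Rational(41329528363, 103477688370)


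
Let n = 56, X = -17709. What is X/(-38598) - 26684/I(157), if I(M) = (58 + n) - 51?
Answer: -48992065/115794 ≈ -423.10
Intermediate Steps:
I(M) = 63 (I(M) = (58 + 56) - 51 = 114 - 51 = 63)
X/(-38598) - 26684/I(157) = -17709/(-38598) - 26684/63 = -17709*(-1/38598) - 26684*1/63 = 5903/12866 - 3812/9 = -48992065/115794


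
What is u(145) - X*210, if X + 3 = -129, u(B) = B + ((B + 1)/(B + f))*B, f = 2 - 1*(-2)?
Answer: 4173055/149 ≈ 28007.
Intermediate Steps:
f = 4 (f = 2 + 2 = 4)
u(B) = B + B*(1 + B)/(4 + B) (u(B) = B + ((B + 1)/(B + 4))*B = B + ((1 + B)/(4 + B))*B = B + B*(1 + B)/(4 + B))
X = -132 (X = -3 - 129 = -132)
u(145) - X*210 = 145*(5 + 2*145)/(4 + 145) - (-132)*210 = 145*(5 + 290)/149 - 1*(-27720) = 145*(1/149)*295 + 27720 = 42775/149 + 27720 = 4173055/149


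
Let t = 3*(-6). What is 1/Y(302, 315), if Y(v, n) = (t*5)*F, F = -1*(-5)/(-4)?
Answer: 2/225 ≈ 0.0088889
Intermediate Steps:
t = -18
F = -5/4 (F = 5*(-¼) = -5/4 ≈ -1.2500)
Y(v, n) = 225/2 (Y(v, n) = -18*5*(-5/4) = -90*(-5/4) = 225/2)
1/Y(302, 315) = 1/(225/2) = 2/225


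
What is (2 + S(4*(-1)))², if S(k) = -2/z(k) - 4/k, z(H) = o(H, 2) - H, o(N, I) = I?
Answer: 64/9 ≈ 7.1111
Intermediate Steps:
z(H) = 2 - H
S(k) = -4/k - 2/(2 - k) (S(k) = -2/(2 - k) - 4/k = -4/k - 2/(2 - k))
(2 + S(4*(-1)))² = (2 + 2*(4 - 4*(-1))/(((4*(-1)))*(-2 + 4*(-1))))² = (2 + 2*(4 - 1*(-4))/(-4*(-2 - 4)))² = (2 + 2*(-¼)*(4 + 4)/(-6))² = (2 + 2*(-¼)*(-⅙)*8)² = (2 + ⅔)² = (8/3)² = 64/9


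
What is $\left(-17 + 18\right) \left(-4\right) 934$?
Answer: $-3736$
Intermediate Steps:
$\left(-17 + 18\right) \left(-4\right) 934 = 1 \left(-4\right) 934 = \left(-4\right) 934 = -3736$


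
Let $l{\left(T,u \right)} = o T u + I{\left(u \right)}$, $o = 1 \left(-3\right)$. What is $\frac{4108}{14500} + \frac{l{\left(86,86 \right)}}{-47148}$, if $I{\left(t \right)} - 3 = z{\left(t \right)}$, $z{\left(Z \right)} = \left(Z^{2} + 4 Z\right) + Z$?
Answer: $\frac{100472371}{170911500} \approx 0.58786$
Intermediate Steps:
$z{\left(Z \right)} = Z^{2} + 5 Z$
$I{\left(t \right)} = 3 + t \left(5 + t\right)$
$o = -3$
$l{\left(T,u \right)} = 3 + u \left(5 + u\right) - 3 T u$ ($l{\left(T,u \right)} = - 3 T u + \left(3 + u \left(5 + u\right)\right) = 3 + u \left(5 + u\right) - 3 T u$)
$\frac{4108}{14500} + \frac{l{\left(86,86 \right)}}{-47148} = \frac{4108}{14500} + \frac{3 + 86 \left(5 + 86\right) - 258 \cdot 86}{-47148} = 4108 \cdot \frac{1}{14500} + \left(3 + 86 \cdot 91 - 22188\right) \left(- \frac{1}{47148}\right) = \frac{1027}{3625} + \left(3 + 7826 - 22188\right) \left(- \frac{1}{47148}\right) = \frac{1027}{3625} - - \frac{14359}{47148} = \frac{1027}{3625} + \frac{14359}{47148} = \frac{100472371}{170911500}$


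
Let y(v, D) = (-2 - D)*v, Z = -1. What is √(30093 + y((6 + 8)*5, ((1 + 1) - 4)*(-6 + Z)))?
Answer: √28973 ≈ 170.21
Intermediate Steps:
y(v, D) = v*(-2 - D)
√(30093 + y((6 + 8)*5, ((1 + 1) - 4)*(-6 + Z))) = √(30093 - (6 + 8)*5*(2 + ((1 + 1) - 4)*(-6 - 1))) = √(30093 - 14*5*(2 + (2 - 4)*(-7))) = √(30093 - 1*70*(2 - 2*(-7))) = √(30093 - 1*70*(2 + 14)) = √(30093 - 1*70*16) = √(30093 - 1120) = √28973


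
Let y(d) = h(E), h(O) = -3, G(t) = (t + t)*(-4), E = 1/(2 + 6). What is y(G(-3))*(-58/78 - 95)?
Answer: 3734/13 ≈ 287.23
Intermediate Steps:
E = 1/8 ≈ 0.12500
G(t) = -8*t (G(t) = (2*t)*(-4) = -8*t)
y(d) = -3
y(G(-3))*(-58/78 - 95) = -3*(-58/78 - 95) = -3*(-58*1/78 - 95) = -3*(-29/39 - 95) = -3*(-3734/39) = 3734/13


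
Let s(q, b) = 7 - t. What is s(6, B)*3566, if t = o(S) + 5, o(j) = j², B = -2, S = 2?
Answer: -7132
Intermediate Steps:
t = 9 (t = 2² + 5 = 4 + 5 = 9)
s(q, b) = -2 (s(q, b) = 7 - 1*9 = 7 - 9 = -2)
s(6, B)*3566 = -2*3566 = -7132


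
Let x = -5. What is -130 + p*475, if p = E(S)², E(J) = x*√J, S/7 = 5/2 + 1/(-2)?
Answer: 166120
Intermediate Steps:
S = 14 (S = 7*(5/2 + 1/(-2)) = 7*(5*(½) + 1*(-½)) = 7*(5/2 - ½) = 7*2 = 14)
E(J) = -5*√J
p = 350 (p = (-5*√14)² = 350)
-130 + p*475 = -130 + 350*475 = -130 + 166250 = 166120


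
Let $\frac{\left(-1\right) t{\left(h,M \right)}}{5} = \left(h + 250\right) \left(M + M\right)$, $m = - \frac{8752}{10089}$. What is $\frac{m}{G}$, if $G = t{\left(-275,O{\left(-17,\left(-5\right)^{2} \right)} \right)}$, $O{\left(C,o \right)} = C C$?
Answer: $- \frac{4376}{364465125} \approx -1.2007 \cdot 10^{-5}$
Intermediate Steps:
$O{\left(C,o \right)} = C^{2}$
$m = - \frac{8752}{10089}$ ($m = \left(-8752\right) \frac{1}{10089} = - \frac{8752}{10089} \approx -0.86748$)
$t{\left(h,M \right)} = - 10 M \left(250 + h\right)$ ($t{\left(h,M \right)} = - 5 \left(h + 250\right) \left(M + M\right) = - 5 \left(250 + h\right) 2 M = - 5 \cdot 2 M \left(250 + h\right) = - 10 M \left(250 + h\right)$)
$G = 72250$ ($G = - 10 \left(-17\right)^{2} \left(250 - 275\right) = \left(-10\right) 289 \left(-25\right) = 72250$)
$\frac{m}{G} = - \frac{8752}{10089 \cdot 72250} = \left(- \frac{8752}{10089}\right) \frac{1}{72250} = - \frac{4376}{364465125}$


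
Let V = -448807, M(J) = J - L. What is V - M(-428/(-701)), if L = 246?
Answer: -314441689/701 ≈ -4.4856e+5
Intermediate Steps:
M(J) = -246 + J (M(J) = J - 1*246 = J - 246 = -246 + J)
V - M(-428/(-701)) = -448807 - (-246 - 428/(-701)) = -448807 - (-246 - 428*(-1/701)) = -448807 - (-246 + 428/701) = -448807 - 1*(-172018/701) = -448807 + 172018/701 = -314441689/701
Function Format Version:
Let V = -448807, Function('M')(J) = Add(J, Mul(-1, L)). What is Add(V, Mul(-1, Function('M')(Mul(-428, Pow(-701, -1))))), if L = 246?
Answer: Rational(-314441689, 701) ≈ -4.4856e+5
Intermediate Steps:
Function('M')(J) = Add(-246, J) (Function('M')(J) = Add(J, Mul(-1, 246)) = Add(J, -246) = Add(-246, J))
Add(V, Mul(-1, Function('M')(Mul(-428, Pow(-701, -1))))) = Add(-448807, Mul(-1, Add(-246, Mul(-428, Pow(-701, -1))))) = Add(-448807, Mul(-1, Add(-246, Mul(-428, Rational(-1, 701))))) = Add(-448807, Mul(-1, Add(-246, Rational(428, 701)))) = Add(-448807, Mul(-1, Rational(-172018, 701))) = Add(-448807, Rational(172018, 701)) = Rational(-314441689, 701)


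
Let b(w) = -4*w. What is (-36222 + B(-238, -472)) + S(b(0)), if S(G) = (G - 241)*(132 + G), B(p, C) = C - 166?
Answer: -68672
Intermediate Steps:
B(p, C) = -166 + C
S(G) = (-241 + G)*(132 + G)
(-36222 + B(-238, -472)) + S(b(0)) = (-36222 + (-166 - 472)) + (-31812 + (-4*0)² - (-436)*0) = (-36222 - 638) + (-31812 + 0² - 109*0) = -36860 + (-31812 + 0 + 0) = -36860 - 31812 = -68672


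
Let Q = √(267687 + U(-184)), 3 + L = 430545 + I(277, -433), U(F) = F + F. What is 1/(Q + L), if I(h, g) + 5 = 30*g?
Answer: 32119/13411171530 - √267319/174345229890 ≈ 2.3920e-6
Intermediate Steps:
I(h, g) = -5 + 30*g
U(F) = 2*F
L = 417547 (L = -3 + (430545 + (-5 + 30*(-433))) = -3 + (430545 + (-5 - 12990)) = -3 + (430545 - 12995) = -3 + 417550 = 417547)
Q = √267319 (Q = √(267687 + 2*(-184)) = √(267687 - 368) = √267319 ≈ 517.03)
1/(Q + L) = 1/(√267319 + 417547) = 1/(417547 + √267319)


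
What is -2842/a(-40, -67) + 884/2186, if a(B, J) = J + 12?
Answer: 3130616/60115 ≈ 52.077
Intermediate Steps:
a(B, J) = 12 + J
-2842/a(-40, -67) + 884/2186 = -2842/(12 - 67) + 884/2186 = -2842/(-55) + 884*(1/2186) = -2842*(-1/55) + 442/1093 = 2842/55 + 442/1093 = 3130616/60115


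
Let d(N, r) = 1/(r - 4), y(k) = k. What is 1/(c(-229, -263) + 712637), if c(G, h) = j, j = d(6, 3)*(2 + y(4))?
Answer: 1/712631 ≈ 1.4033e-6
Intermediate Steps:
d(N, r) = 1/(-4 + r)
j = -6 (j = (2 + 4)/(-4 + 3) = 6/(-1) = -1*6 = -6)
c(G, h) = -6
1/(c(-229, -263) + 712637) = 1/(-6 + 712637) = 1/712631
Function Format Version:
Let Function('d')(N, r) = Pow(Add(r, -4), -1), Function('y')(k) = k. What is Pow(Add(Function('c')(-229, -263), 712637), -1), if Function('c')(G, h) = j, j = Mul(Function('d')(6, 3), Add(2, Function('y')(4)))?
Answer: Rational(1, 712631) ≈ 1.4033e-6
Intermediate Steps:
Function('d')(N, r) = Pow(Add(-4, r), -1)
j = -6 (j = Mul(Pow(Add(-4, 3), -1), Add(2, 4)) = Mul(Pow(-1, -1), 6) = Mul(-1, 6) = -6)
Function('c')(G, h) = -6
Pow(Add(Function('c')(-229, -263), 712637), -1) = Pow(Add(-6, 712637), -1) = Pow(712631, -1) = Rational(1, 712631)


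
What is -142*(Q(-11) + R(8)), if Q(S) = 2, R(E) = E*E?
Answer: -9372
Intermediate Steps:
R(E) = E**2
-142*(Q(-11) + R(8)) = -142*(2 + 8**2) = -142*(2 + 64) = -142*66 = -9372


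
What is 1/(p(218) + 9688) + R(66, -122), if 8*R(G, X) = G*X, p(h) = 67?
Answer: -19636813/19510 ≈ -1006.5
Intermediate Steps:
R(G, X) = G*X/8 (R(G, X) = (G*X)/8 = G*X/8)
1/(p(218) + 9688) + R(66, -122) = 1/(67 + 9688) + (⅛)*66*(-122) = 1/9755 - 2013/2 = -19636813/19510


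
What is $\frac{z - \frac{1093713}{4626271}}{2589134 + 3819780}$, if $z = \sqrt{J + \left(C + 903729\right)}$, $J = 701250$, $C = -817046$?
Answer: $- \frac{1093713}{29649372979694} + \frac{\sqrt{787933}}{6408914} \approx 0.00013847$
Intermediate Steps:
$z = \sqrt{787933}$ ($z = \sqrt{701250 + \left(-817046 + 903729\right)} = \sqrt{701250 + 86683} = \sqrt{787933} \approx 887.66$)
$\frac{z - \frac{1093713}{4626271}}{2589134 + 3819780} = \frac{\sqrt{787933} - \frac{1093713}{4626271}}{2589134 + 3819780} = \frac{\sqrt{787933} - \frac{1093713}{4626271}}{6408914} = \left(\sqrt{787933} - \frac{1093713}{4626271}\right) \frac{1}{6408914} = \left(- \frac{1093713}{4626271} + \sqrt{787933}\right) \frac{1}{6408914} = - \frac{1093713}{29649372979694} + \frac{\sqrt{787933}}{6408914}$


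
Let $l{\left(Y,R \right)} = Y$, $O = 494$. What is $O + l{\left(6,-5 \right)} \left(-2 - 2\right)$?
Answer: $470$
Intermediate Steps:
$O + l{\left(6,-5 \right)} \left(-2 - 2\right) = 494 + 6 \left(-2 - 2\right) = 494 + 6 \left(-4\right) = 494 - 24 = 470$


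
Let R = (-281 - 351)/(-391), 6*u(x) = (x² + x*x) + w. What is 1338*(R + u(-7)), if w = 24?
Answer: 11483162/391 ≈ 29369.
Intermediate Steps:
u(x) = 4 + x²/3 (u(x) = ((x² + x*x) + 24)/6 = ((x² + x²) + 24)/6 = (2*x² + 24)/6 = (24 + 2*x²)/6 = 4 + x²/3)
R = 632/391 (R = -632*(-1/391) = 632/391 ≈ 1.6164)
1338*(R + u(-7)) = 1338*(632/391 + (4 + (⅓)*(-7)²)) = 1338*(632/391 + (4 + (⅓)*49)) = 1338*(632/391 + (4 + 49/3)) = 1338*(632/391 + 61/3) = 1338*(25747/1173) = 11483162/391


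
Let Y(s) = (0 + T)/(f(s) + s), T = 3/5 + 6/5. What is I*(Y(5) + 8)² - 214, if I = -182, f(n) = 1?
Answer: -637599/50 ≈ -12752.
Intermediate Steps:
T = 9/5 (T = 3*(⅕) + 6*(⅕) = ⅗ + 6/5 = 9/5 ≈ 1.8000)
Y(s) = 9/(5*(1 + s)) (Y(s) = (0 + 9/5)/(1 + s) = 9/(5*(1 + s)))
I*(Y(5) + 8)² - 214 = -182*(9/(5*(1 + 5)) + 8)² - 214 = -182*((9/5)/6 + 8)² - 214 = -182*((9/5)*(⅙) + 8)² - 214 = -182*(3/10 + 8)² - 214 = -182*(83/10)² - 214 = -182*6889/100 - 214 = -626899/50 - 214 = -637599/50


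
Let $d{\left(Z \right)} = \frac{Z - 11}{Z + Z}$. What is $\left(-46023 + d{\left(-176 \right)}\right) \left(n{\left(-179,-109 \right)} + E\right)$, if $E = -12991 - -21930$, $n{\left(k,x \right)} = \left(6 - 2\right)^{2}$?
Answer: $- \frac{13188198645}{32} \approx -4.1213 \cdot 10^{8}$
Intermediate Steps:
$d{\left(Z \right)} = \frac{-11 + Z}{2 Z}$
$n{\left(k,x \right)} = 16$ ($n{\left(k,x \right)} = 4^{2} = 16$)
$E = 8939$ ($E = -12991 + 21930 = 8939$)
$\left(-46023 + d{\left(-176 \right)}\right) \left(n{\left(-179,-109 \right)} + E\right) = \left(-46023 + \frac{-11 - 176}{2 \left(-176\right)}\right) \left(16 + 8939\right) = \left(-46023 + \frac{1}{2} \left(- \frac{1}{176}\right) \left(-187\right)\right) 8955 = \left(-46023 + \frac{17}{32}\right) 8955 = \left(- \frac{1472719}{32}\right) 8955 = - \frac{13188198645}{32}$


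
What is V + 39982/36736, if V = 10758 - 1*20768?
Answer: -183843689/18368 ≈ -10009.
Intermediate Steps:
V = -10010 (V = 10758 - 20768 = -10010)
V + 39982/36736 = -10010 + 39982/36736 = -10010 + 39982*(1/36736) = -10010 + 19991/18368 = -183843689/18368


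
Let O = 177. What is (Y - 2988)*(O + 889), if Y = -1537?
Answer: -4823650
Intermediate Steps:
(Y - 2988)*(O + 889) = (-1537 - 2988)*(177 + 889) = -4525*1066 = -4823650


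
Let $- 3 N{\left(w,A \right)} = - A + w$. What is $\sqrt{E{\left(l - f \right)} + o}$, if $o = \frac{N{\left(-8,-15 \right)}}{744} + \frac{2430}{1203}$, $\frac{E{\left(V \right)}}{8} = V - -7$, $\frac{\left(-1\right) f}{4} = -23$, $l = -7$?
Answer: $\frac{i \sqrt{16332803470418}}{149172} \approx 27.092 i$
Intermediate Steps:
$f = 92$ ($f = \left(-4\right) \left(-23\right) = 92$)
$N{\left(w,A \right)} = - \frac{w}{3} + \frac{A}{3}$ ($N{\left(w,A \right)} = - \frac{- A + w}{3} = - \frac{w - A}{3} = - \frac{w}{3} + \frac{A}{3}$)
$E{\left(V \right)} = 56 + 8 V$ ($E{\left(V \right)} = 8 \left(V - -7\right) = 8 \left(V + 7\right) = 8 \left(7 + V\right) = 56 + 8 V$)
$o = \frac{1805113}{895032}$ ($o = \frac{\left(- \frac{1}{3}\right) \left(-8\right) + \frac{1}{3} \left(-15\right)}{744} + \frac{2430}{1203} = \left(\frac{8}{3} - 5\right) \frac{1}{744} + 2430 \cdot \frac{1}{1203} = \left(- \frac{7}{3}\right) \frac{1}{744} + \frac{810}{401} = - \frac{7}{2232} + \frac{810}{401} = \frac{1805113}{895032} \approx 2.0168$)
$\sqrt{E{\left(l - f \right)} + o} = \sqrt{\left(56 + 8 \left(-7 - 92\right)\right) + \frac{1805113}{895032}} = \sqrt{\left(56 + 8 \left(-99\right)\right) + \frac{1805113}{895032}} = \sqrt{\left(56 - 792\right) + \frac{1805113}{895032}} = \sqrt{-736 + \frac{1805113}{895032}} = \sqrt{- \frac{656938439}{895032}} = \frac{i \sqrt{16332803470418}}{149172}$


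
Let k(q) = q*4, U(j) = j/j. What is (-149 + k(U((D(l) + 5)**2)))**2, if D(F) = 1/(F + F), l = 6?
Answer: 21025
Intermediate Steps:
D(F) = 1/(2*F)
U(j) = 1
k(q) = 4*q
(-149 + k(U((D(l) + 5)**2)))**2 = (-149 + 4*1)**2 = (-149 + 4)**2 = (-145)**2 = 21025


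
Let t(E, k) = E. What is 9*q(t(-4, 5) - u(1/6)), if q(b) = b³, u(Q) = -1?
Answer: -243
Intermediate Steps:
9*q(t(-4, 5) - u(1/6)) = 9*(-4 - 1*(-1))³ = 9*(-4 + 1)³ = 9*(-3)³ = 9*(-27) = -243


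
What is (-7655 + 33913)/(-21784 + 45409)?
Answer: 26258/23625 ≈ 1.1115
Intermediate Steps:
(-7655 + 33913)/(-21784 + 45409) = 26258/23625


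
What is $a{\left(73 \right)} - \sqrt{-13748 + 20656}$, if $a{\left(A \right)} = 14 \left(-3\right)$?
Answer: $-42 - 2 \sqrt{1727} \approx -125.11$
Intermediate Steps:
$a{\left(A \right)} = -42$
$a{\left(73 \right)} - \sqrt{-13748 + 20656} = -42 - \sqrt{-13748 + 20656} = -42 - \sqrt{6908} = -42 - 2 \sqrt{1727}$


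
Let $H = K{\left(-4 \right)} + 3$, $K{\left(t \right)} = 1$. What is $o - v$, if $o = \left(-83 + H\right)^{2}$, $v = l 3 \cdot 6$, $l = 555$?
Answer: $-3749$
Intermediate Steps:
$H = 4$ ($H = 1 + 3 = 4$)
$v = 9990$ ($v = 555 \cdot 3 \cdot 6 = 555 \cdot 18 = 9990$)
$o = 6241$ ($o = \left(-83 + 4\right)^{2} = \left(-79\right)^{2} = 6241$)
$o - v = 6241 - 9990 = -3749$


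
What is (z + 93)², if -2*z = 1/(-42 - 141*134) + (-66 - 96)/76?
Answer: 480200474229529/54269895681 ≈ 8848.4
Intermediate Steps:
z = 248290/232959 (z = -(1/(-42 - 141*134) + (-66 - 96)/76)/2 = -((1/134)/(-183) - 162*1/76)/2 = -(-1/183*1/134 - 81/38)/2 = -(-1/24522 - 81/38)/2 = -½*(-496580/232959) = 248290/232959 ≈ 1.0658)
(z + 93)² = (248290/232959 + 93)² = (21913477/232959)² = 480200474229529/54269895681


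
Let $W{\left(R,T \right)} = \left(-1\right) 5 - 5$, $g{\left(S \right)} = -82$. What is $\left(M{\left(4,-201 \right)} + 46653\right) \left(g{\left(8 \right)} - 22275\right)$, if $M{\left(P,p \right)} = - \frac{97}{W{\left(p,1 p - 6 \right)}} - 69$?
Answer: $- \frac{10416953509}{10} \approx -1.0417 \cdot 10^{9}$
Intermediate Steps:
$W{\left(R,T \right)} = -10$ ($W{\left(R,T \right)} = -5 - 5 = -10$)
$M{\left(P,p \right)} = - \frac{593}{10}$ ($M{\left(P,p \right)} = - \frac{97}{-10} - 69 = \left(-97\right) \left(- \frac{1}{10}\right) - 69 = \frac{97}{10} - 69 = - \frac{593}{10}$)
$\left(M{\left(4,-201 \right)} + 46653\right) \left(g{\left(8 \right)} - 22275\right) = \left(- \frac{593}{10} + 46653\right) \left(-82 - 22275\right) = \frac{465937}{10} \left(-22357\right) = - \frac{10416953509}{10}$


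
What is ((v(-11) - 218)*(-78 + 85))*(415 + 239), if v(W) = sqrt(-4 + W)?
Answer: -998004 + 4578*I*sqrt(15) ≈ -9.98e+5 + 17731.0*I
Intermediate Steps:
((v(-11) - 218)*(-78 + 85))*(415 + 239) = ((sqrt(-4 - 11) - 218)*(-78 + 85))*(415 + 239) = ((sqrt(-15) - 218)*7)*654 = ((I*sqrt(15) - 218)*7)*654 = ((-218 + I*sqrt(15))*7)*654 = (-1526 + 7*I*sqrt(15))*654 = -998004 + 4578*I*sqrt(15)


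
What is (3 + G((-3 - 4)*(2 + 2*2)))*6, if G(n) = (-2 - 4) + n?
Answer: -270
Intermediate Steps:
G(n) = -6 + n
(3 + G((-3 - 4)*(2 + 2*2)))*6 = (3 + (-6 + (-3 - 4)*(2 + 2*2)))*6 = (3 + (-6 - 7*(2 + 4)))*6 = (3 + (-6 - 7*6))*6 = (3 + (-6 - 42))*6 = (3 - 48)*6 = -45*6 = -270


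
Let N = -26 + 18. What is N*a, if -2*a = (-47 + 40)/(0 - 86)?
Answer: 14/43 ≈ 0.32558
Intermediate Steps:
a = -7/172 (a = -(-47 + 40)/(2*(0 - 86)) = -(-7)/(2*(-86)) = -(-7)*(-1)/(2*86) = -1/2*7/86 = -7/172 ≈ -0.040698)
N = -8
N*a = -8*(-7/172) = 14/43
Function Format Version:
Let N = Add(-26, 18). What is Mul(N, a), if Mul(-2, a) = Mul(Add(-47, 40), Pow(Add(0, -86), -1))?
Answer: Rational(14, 43) ≈ 0.32558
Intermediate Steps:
a = Rational(-7, 172) (a = Mul(Rational(-1, 2), Mul(Add(-47, 40), Pow(Add(0, -86), -1))) = Mul(Rational(-1, 2), Mul(-7, Pow(-86, -1))) = Mul(Rational(-1, 2), Mul(-7, Rational(-1, 86))) = Mul(Rational(-1, 2), Rational(7, 86)) = Rational(-7, 172) ≈ -0.040698)
N = -8
Mul(N, a) = Mul(-8, Rational(-7, 172)) = Rational(14, 43)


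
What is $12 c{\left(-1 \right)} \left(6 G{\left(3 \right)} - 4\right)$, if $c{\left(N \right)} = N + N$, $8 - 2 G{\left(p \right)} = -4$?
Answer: $-768$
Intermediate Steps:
$G{\left(p \right)} = 6$ ($G{\left(p \right)} = 4 - -2 = 4 + 2 = 6$)
$c{\left(N \right)} = 2 N$
$12 c{\left(-1 \right)} \left(6 G{\left(3 \right)} - 4\right) = 12 \cdot 2 \left(-1\right) \left(6 \cdot 6 - 4\right) = 12 \left(-2\right) \left(36 - 4\right) = \left(-24\right) 32 = -768$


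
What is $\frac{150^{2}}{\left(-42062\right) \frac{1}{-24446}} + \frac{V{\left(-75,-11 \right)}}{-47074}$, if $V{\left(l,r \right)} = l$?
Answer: $\frac{12946175372325}{990013294} \approx 13077.0$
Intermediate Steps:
$\frac{150^{2}}{\left(-42062\right) \frac{1}{-24446}} + \frac{V{\left(-75,-11 \right)}}{-47074} = \frac{150^{2}}{\left(-42062\right) \frac{1}{-24446}} - \frac{75}{-47074} = \frac{22500}{\left(-42062\right) \left(- \frac{1}{24446}\right)} - - \frac{75}{47074} = \frac{22500}{\frac{21031}{12223}} + \frac{75}{47074} = 22500 \cdot \frac{12223}{21031} + \frac{75}{47074} = \frac{275017500}{21031} + \frac{75}{47074} = \frac{12946175372325}{990013294}$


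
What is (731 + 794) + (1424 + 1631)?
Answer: 4580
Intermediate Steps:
(731 + 794) + (1424 + 1631) = 1525 + 3055 = 4580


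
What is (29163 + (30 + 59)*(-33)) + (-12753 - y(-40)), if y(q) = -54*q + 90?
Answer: 11223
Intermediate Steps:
y(q) = 90 - 54*q
(29163 + (30 + 59)*(-33)) + (-12753 - y(-40)) = (29163 + (30 + 59)*(-33)) + (-12753 - (90 - 54*(-40))) = (29163 + 89*(-33)) + (-12753 - (90 + 2160)) = (29163 - 2937) + (-12753 - 1*2250) = 26226 + (-12753 - 2250) = 26226 - 15003 = 11223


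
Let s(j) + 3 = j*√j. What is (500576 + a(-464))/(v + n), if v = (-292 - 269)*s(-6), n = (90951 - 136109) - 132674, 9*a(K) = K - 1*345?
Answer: -793441151875/279868049433 - 1684636250*I*√6/31096449937 ≈ -2.8351 - 0.1327*I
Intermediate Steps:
s(j) = -3 + j^(3/2) (s(j) = -3 + j*√j = -3 + j^(3/2))
a(K) = -115/3 + K/9 (a(K) = (K - 1*345)/9 = (K - 345)/9 = (-345 + K)/9 = -115/3 + K/9)
n = -177832 (n = -45158 - 132674 = -177832)
v = 1683 + 3366*I*√6 (v = (-292 - 269)*(-3 + (-6)^(3/2)) = -561*(-3 - 6*I*√6) = 1683 + 3366*I*√6 ≈ 1683.0 + 8245.0*I)
(500576 + a(-464))/(v + n) = (500576 + (-115/3 + (⅑)*(-464)))/((1683 + 3366*I*√6) - 177832) = (500576 + (-115/3 - 464/9))/(-176149 + 3366*I*√6) = (500576 - 809/9)/(-176149 + 3366*I*√6) = 4504375/(9*(-176149 + 3366*I*√6))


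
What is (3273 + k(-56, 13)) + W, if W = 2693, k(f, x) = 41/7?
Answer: 41803/7 ≈ 5971.9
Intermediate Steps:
k(f, x) = 41/7 (k(f, x) = 41*(1/7) = 41/7)
(3273 + k(-56, 13)) + W = (3273 + 41/7) + 2693 = 22952/7 + 2693 = 41803/7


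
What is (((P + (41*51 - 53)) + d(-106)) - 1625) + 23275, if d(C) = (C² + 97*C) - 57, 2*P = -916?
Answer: 24127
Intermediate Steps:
P = -458 (P = (½)*(-916) = -458)
d(C) = -57 + C² + 97*C
(((P + (41*51 - 53)) + d(-106)) - 1625) + 23275 = (((-458 + (41*51 - 53)) + (-57 + (-106)² + 97*(-106))) - 1625) + 23275 = (((-458 + (2091 - 53)) + (-57 + 11236 - 10282)) - 1625) + 23275 = (((-458 + 2038) + 897) - 1625) + 23275 = ((1580 + 897) - 1625) + 23275 = (2477 - 1625) + 23275 = 852 + 23275 = 24127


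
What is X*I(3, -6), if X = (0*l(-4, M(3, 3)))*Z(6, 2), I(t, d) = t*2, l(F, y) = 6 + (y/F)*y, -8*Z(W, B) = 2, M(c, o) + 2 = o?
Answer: 0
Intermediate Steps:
M(c, o) = -2 + o
Z(W, B) = -¼ (Z(W, B) = -⅛*2 = -¼)
l(F, y) = 6 + y²/F
I(t, d) = 2*t
X = 0 (X = (0*(6 + (-2 + 3)²/(-4)))*(-¼) = (0*(6 - ¼*1²))*(-¼) = (0*(6 - ¼*1))*(-¼) = (0*(6 - ¼))*(-¼) = (0*(23/4))*(-¼) = 0*(-¼) = 0)
X*I(3, -6) = 0*(2*3) = 0*6 = 0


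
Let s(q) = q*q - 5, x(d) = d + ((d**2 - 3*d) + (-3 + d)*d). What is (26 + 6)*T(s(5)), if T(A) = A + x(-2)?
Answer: 1216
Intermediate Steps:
x(d) = d**2 - 2*d + d*(-3 + d) (x(d) = d + ((d**2 - 3*d) + d*(-3 + d)) = d + (d**2 - 3*d + d*(-3 + d)) = d**2 - 2*d + d*(-3 + d))
s(q) = -5 + q**2 (s(q) = q**2 - 5 = -5 + q**2)
T(A) = 18 + A (T(A) = A - 2*(-5 + 2*(-2)) = A - 2*(-5 - 4) = A - 2*(-9) = A + 18 = 18 + A)
(26 + 6)*T(s(5)) = (26 + 6)*(18 + (-5 + 5**2)) = 32*(18 + (-5 + 25)) = 32*(18 + 20) = 32*38 = 1216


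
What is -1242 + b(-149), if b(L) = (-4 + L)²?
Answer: 22167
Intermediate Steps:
-1242 + b(-149) = -1242 + (-4 - 149)² = -1242 + (-153)² = -1242 + 23409 = 22167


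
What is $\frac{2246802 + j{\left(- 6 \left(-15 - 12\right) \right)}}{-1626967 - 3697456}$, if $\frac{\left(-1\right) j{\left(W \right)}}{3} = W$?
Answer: $- \frac{2246316}{5324423} \approx -0.42189$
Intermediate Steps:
$j{\left(W \right)} = - 3 W$
$\frac{2246802 + j{\left(- 6 \left(-15 - 12\right) \right)}}{-1626967 - 3697456} = \frac{2246802 - 3 \left(- 6 \left(-15 - 12\right)\right)}{-1626967 - 3697456} = \frac{2246802 - 3 \left(\left(-6\right) \left(-27\right)\right)}{-5324423} = \left(2246802 - 486\right) \left(- \frac{1}{5324423}\right) = 2246316 \left(- \frac{1}{5324423}\right) = - \frac{2246316}{5324423}$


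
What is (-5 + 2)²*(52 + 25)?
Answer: 693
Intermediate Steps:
(-5 + 2)²*(52 + 25) = (-3)²*77 = 9*77 = 693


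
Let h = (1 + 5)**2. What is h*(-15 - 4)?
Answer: -684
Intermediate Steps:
h = 36 (h = 6**2 = 36)
h*(-15 - 4) = 36*(-15 - 4) = 36*(-19) = -684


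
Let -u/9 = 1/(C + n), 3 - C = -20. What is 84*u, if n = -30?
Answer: 108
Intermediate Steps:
C = 23 (C = 3 - 1*(-20) = 3 + 20 = 23)
u = 9/7 (u = -9/(23 - 30) = -9/(-7) = -9*(-1/7) = 9/7 ≈ 1.2857)
84*u = 84*(9/7) = 108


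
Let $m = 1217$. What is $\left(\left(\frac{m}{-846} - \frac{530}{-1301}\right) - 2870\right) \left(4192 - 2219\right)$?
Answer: $- \frac{6234658212161}{1100646} \approx -5.6645 \cdot 10^{6}$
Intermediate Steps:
$\left(\left(\frac{m}{-846} - \frac{530}{-1301}\right) - 2870\right) \left(4192 - 2219\right) = \left(\left(\frac{1217}{-846} - \frac{530}{-1301}\right) - 2870\right) \left(4192 - 2219\right) = \left(\left(1217 \left(- \frac{1}{846}\right) - - \frac{530}{1301}\right) - 2870\right) 1973 = \left(\left(- \frac{1217}{846} + \frac{530}{1301}\right) - 2870\right) 1973 = \left(- \frac{1134937}{1100646} - 2870\right) 1973 = \left(- \frac{3159988957}{1100646}\right) 1973 = - \frac{6234658212161}{1100646}$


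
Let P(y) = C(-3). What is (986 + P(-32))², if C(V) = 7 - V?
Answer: 992016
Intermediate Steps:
P(y) = 10 (P(y) = 7 - 1*(-3) = 7 + 3 = 10)
(986 + P(-32))² = (986 + 10)² = 996² = 992016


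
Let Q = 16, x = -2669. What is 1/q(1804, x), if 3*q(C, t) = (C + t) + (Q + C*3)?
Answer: 1/1521 ≈ 0.00065746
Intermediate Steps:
q(C, t) = 16/3 + t/3 + 4*C/3 (q(C, t) = ((C + t) + (16 + C*3))/3 = ((C + t) + (16 + 3*C))/3 = (16 + t + 4*C)/3 = 16/3 + t/3 + 4*C/3)
1/q(1804, x) = 1/(16/3 + (⅓)*(-2669) + (4/3)*1804) = 1/(16/3 - 2669/3 + 7216/3) = 1/1521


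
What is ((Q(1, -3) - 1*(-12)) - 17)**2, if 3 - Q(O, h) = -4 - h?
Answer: 1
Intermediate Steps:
Q(O, h) = 7 + h (Q(O, h) = 3 - (-4 - h) = 3 + (4 + h) = 7 + h)
((Q(1, -3) - 1*(-12)) - 17)**2 = (((7 - 3) - 1*(-12)) - 17)**2 = ((4 + 12) - 17)**2 = (16 - 17)**2 = (-1)**2 = 1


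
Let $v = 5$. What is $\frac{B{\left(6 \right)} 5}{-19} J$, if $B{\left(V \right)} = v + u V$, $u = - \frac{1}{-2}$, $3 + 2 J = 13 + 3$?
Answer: $- \frac{260}{19} \approx -13.684$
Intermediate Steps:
$J = \frac{13}{2}$ ($J = - \frac{3}{2} + \frac{13 + 3}{2} = - \frac{3}{2} + \frac{1}{2} \cdot 16 = - \frac{3}{2} + 8 = \frac{13}{2} \approx 6.5$)
$u = \frac{1}{2}$ ($u = \left(-1\right) \left(- \frac{1}{2}\right) = \frac{1}{2} \approx 0.5$)
$B{\left(V \right)} = 5 + \frac{V}{2}$
$\frac{B{\left(6 \right)} 5}{-19} J = \frac{\left(5 + \frac{1}{2} \cdot 6\right) 5}{-19} \cdot \frac{13}{2} = - \frac{\left(5 + 3\right) 5}{19} \cdot \frac{13}{2} = - \frac{8 \cdot 5}{19} \cdot \frac{13}{2} = \left(- \frac{1}{19}\right) 40 \cdot \frac{13}{2} = \left(- \frac{40}{19}\right) \frac{13}{2} = - \frac{260}{19}$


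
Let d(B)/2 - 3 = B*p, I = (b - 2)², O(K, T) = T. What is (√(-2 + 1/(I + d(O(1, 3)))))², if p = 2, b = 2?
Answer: -35/18 ≈ -1.9444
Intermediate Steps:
I = 0 (I = (2 - 2)² = 0² = 0)
d(B) = 6 + 4*B (d(B) = 6 + 2*(B*2) = 6 + 2*(2*B) = 6 + 4*B)
(√(-2 + 1/(I + d(O(1, 3)))))² = (√(-2 + 1/(0 + (6 + 4*3))))² = (√(-2 + 1/(0 + (6 + 12))))² = (√(-2 + 1/(0 + 18)))² = (√(-2 + 1/18))² = (√(-35/18))² = (I*√70/6)² = -35/18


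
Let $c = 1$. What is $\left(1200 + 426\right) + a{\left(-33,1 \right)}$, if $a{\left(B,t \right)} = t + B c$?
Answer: $1594$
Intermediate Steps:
$a{\left(B,t \right)} = B + t$ ($a{\left(B,t \right)} = t + B 1 = t + B = B + t$)
$\left(1200 + 426\right) + a{\left(-33,1 \right)} = \left(1200 + 426\right) + \left(-33 + 1\right) = 1626 - 32 = 1594$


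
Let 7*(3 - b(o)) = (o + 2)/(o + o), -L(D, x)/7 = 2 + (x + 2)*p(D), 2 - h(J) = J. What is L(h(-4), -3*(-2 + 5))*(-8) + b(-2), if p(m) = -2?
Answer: 899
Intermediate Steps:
h(J) = 2 - J
L(D, x) = 14 + 14*x (L(D, x) = -7*(2 + (x + 2)*(-2)) = -7*(2 + (2 + x)*(-2)) = -7*(2 + (-4 - 2*x)) = -7*(-2 - 2*x) = 14 + 14*x)
b(o) = 3 - (2 + o)/(14*o) (b(o) = 3 - (o + 2)/(7*(o + o)) = 3 - (2 + o)/(7*(2*o)) = 3 - (2 + o)*1/(2*o)/7 = 3 - (2 + o)/(14*o))
L(h(-4), -3*(-2 + 5))*(-8) + b(-2) = (14 + 14*(-3*(-2 + 5)))*(-8) + (1/14)*(-2 + 41*(-2))/(-2) = (14 + 14*(-3*3))*(-8) + (1/14)*(-½)*(-2 - 82) = (14 + 14*(-9))*(-8) + (1/14)*(-½)*(-84) = (14 - 126)*(-8) + 3 = -112*(-8) + 3 = 896 + 3 = 899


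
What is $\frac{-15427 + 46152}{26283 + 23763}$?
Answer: $\frac{30725}{50046} \approx 0.61394$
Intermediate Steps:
$\frac{-15427 + 46152}{26283 + 23763} = \frac{30725}{50046}$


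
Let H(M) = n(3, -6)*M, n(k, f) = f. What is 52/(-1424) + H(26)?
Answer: -55549/356 ≈ -156.04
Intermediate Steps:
H(M) = -6*M
52/(-1424) + H(26) = 52/(-1424) - 6*26 = -1/1424*52 - 156 = -13/356 - 156 = -55549/356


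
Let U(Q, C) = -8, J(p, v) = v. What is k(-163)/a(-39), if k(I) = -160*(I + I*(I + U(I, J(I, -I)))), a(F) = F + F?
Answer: 2216800/39 ≈ 56841.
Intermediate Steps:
a(F) = 2*F
k(I) = -160*I - 160*I*(-8 + I) (k(I) = -160*(I + I*(I - 8)) = -160*(I + I*(-8 + I)) = -160*I - 160*I*(-8 + I))
k(-163)/a(-39) = (160*(-163)*(7 - 1*(-163)))/((2*(-39))) = (160*(-163)*(7 + 163))/(-78) = (160*(-163)*170)*(-1/78) = -4433600*(-1/78) = 2216800/39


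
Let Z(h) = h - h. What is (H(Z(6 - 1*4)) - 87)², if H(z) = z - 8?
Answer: 9025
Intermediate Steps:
Z(h) = 0
H(z) = -8 + z
(H(Z(6 - 1*4)) - 87)² = ((-8 + 0) - 87)² = (-8 - 87)² = (-95)² = 9025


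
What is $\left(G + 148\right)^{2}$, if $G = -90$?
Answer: $3364$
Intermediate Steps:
$\left(G + 148\right)^{2} = \left(-90 + 148\right)^{2} = 58^{2} = 3364$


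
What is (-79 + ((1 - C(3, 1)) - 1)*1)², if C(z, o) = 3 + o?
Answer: 6889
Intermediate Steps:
(-79 + ((1 - C(3, 1)) - 1)*1)² = (-79 + ((1 - (3 + 1)) - 1)*1)² = (-79 + ((1 - 1*4) - 1)*1)² = (-79 + ((1 - 4) - 1)*1)² = (-79 + (-3 - 1)*1)² = (-79 - 4*1)² = (-79 - 4)² = (-83)² = 6889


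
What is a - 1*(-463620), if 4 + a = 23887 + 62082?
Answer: 549585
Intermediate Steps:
a = 85965 (a = -4 + (23887 + 62082) = -4 + 85969 = 85965)
a - 1*(-463620) = 85965 - 1*(-463620) = 85965 + 463620 = 549585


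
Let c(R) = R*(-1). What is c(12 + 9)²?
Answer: 441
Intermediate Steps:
c(R) = -R
c(12 + 9)² = (-(12 + 9))² = (-1*21)² = (-21)² = 441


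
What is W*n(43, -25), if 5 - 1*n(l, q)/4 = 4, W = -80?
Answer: -320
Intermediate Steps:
n(l, q) = 4 (n(l, q) = 20 - 4*4 = 20 - 16 = 4)
W*n(43, -25) = -80*4 = -320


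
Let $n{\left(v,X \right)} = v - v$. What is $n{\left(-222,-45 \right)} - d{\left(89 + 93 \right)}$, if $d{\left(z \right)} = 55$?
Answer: $-55$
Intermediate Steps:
$n{\left(v,X \right)} = 0$
$n{\left(-222,-45 \right)} - d{\left(89 + 93 \right)} = 0 - 55 = -55$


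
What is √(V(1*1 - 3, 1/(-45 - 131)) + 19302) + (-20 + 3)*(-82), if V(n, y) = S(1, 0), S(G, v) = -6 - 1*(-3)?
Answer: 1394 + √19299 ≈ 1532.9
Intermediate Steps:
S(G, v) = -3 (S(G, v) = -6 + 3 = -3)
V(n, y) = -3
√(V(1*1 - 3, 1/(-45 - 131)) + 19302) + (-20 + 3)*(-82) = √(-3 + 19302) + (-20 + 3)*(-82) = √19299 - 17*(-82) = √19299 + 1394 = 1394 + √19299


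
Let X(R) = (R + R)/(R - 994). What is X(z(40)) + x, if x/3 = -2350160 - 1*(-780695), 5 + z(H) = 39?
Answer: -1130014817/240 ≈ -4.7084e+6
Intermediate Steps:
z(H) = 34 (z(H) = -5 + 39 = 34)
x = -4708395 (x = 3*(-2350160 - 1*(-780695)) = 3*(-2350160 + 780695) = 3*(-1569465) = -4708395)
X(R) = 2*R/(-994 + R) (X(R) = (2*R)/(-994 + R) = 2*R/(-994 + R))
X(z(40)) + x = 2*34/(-994 + 34) - 4708395 = 2*34/(-960) - 4708395 = 2*34*(-1/960) - 4708395 = -17/240 - 4708395 = -1130014817/240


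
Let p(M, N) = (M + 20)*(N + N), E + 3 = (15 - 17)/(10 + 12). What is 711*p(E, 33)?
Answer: 793476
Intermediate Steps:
E = -34/11 (E = -3 + (15 - 17)/(10 + 12) = -3 - 2/22 = -3 - 2*1/22 = -3 - 1/11 = -34/11 ≈ -3.0909)
p(M, N) = 2*N*(20 + M) (p(M, N) = (20 + M)*(2*N) = 2*N*(20 + M))
711*p(E, 33) = 711*(2*33*(20 - 34/11)) = 711*(2*33*(186/11)) = 711*1116 = 793476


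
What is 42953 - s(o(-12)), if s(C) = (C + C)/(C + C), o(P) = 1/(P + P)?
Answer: 42952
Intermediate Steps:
o(P) = 1/(2*P)
s(C) = 1 (s(C) = (2*C)/((2*C)) = (2*C)*(1/(2*C)) = 1)
42953 - s(o(-12)) = 42953 - 1*1 = 42953 - 1 = 42952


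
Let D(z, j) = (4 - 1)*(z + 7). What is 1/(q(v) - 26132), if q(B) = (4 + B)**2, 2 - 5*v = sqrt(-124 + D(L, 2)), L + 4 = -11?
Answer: 25*I/(4*(-163241*I + 22*sqrt(37))) ≈ -3.8287e-5 + 3.1387e-8*I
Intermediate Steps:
L = -15 (L = -4 - 11 = -15)
D(z, j) = 21 + 3*z (D(z, j) = 3*(7 + z) = 21 + 3*z)
v = 2/5 - 2*I*sqrt(37)/5 (v = 2/5 - sqrt(-124 + (21 + 3*(-15)))/5 = 2/5 - sqrt(-124 + (21 - 45))/5 = 2/5 - sqrt(-124 - 24)/5 = 2/5 - 2*I*sqrt(37)/5 ≈ 0.4 - 2.4331*I)
1/(q(v) - 26132) = 1/((4 + (2/5 - 2*I*sqrt(37)/5))**2 - 26132) = 1/((22/5 - 2*I*sqrt(37)/5)**2 - 26132) = 1/(-26132 + (22/5 - 2*I*sqrt(37)/5)**2)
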